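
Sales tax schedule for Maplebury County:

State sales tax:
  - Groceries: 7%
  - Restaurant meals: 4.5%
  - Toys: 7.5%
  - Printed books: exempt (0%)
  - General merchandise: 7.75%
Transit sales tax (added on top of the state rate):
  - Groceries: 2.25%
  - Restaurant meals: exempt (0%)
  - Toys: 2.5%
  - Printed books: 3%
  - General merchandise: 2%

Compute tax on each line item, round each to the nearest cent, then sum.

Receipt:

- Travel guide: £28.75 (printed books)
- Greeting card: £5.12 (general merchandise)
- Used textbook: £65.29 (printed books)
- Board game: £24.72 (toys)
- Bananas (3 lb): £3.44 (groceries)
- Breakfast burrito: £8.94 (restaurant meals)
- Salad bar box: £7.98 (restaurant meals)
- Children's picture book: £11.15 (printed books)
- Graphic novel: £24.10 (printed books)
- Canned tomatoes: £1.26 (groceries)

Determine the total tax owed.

Travel guide £28.75: printed books → 0% + 3% transit = 3% → £0.86
Greeting card £5.12: general merchandise → 7.75% + 2% transit = 9.75% → £0.50
Used textbook £65.29: printed books → 0% + 3% transit = 3% → £1.96
Board game £24.72: toys → 7.5% + 2.5% transit = 10% → £2.47
Bananas (3 lb) £3.44: groceries → 7% + 2.25% transit = 9.25% → £0.32
Breakfast burrito £8.94: restaurant meals → 4.5% + 0% transit = 4.5% → £0.40
Salad bar box £7.98: restaurant meals → 4.5% + 0% transit = 4.5% → £0.36
Children's picture book £11.15: printed books → 0% + 3% transit = 3% → £0.33
Graphic novel £24.10: printed books → 0% + 3% transit = 3% → £0.72
Canned tomatoes £1.26: groceries → 7% + 2.25% transit = 9.25% → £0.12
Total tax = £0.86 + £0.50 + £1.96 + £2.47 + £0.32 + £0.40 + £0.36 + £0.33 + £0.72 + £0.12 = £8.04

£8.04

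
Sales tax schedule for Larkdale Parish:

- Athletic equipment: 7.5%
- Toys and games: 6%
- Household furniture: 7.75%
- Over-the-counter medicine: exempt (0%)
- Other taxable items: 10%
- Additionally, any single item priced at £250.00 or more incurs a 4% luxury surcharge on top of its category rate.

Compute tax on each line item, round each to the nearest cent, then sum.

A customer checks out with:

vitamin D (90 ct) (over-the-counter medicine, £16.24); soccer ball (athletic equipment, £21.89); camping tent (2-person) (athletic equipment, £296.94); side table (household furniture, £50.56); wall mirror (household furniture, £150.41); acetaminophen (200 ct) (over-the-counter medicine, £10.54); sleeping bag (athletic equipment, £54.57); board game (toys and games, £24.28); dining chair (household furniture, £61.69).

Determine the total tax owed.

Vitamin D (90 ct) £16.24: over-the-counter medicine → 0% → £0.00
Soccer ball £21.89: athletic equipment → 7.5% → £1.64
Camping tent (2-person) £296.94: athletic equipment → 7.5% + 4% surcharge = 11.5% → £34.15
Side table £50.56: household furniture → 7.75% → £3.92
Wall mirror £150.41: household furniture → 7.75% → £11.66
Acetaminophen (200 ct) £10.54: over-the-counter medicine → 0% → £0.00
Sleeping bag £54.57: athletic equipment → 7.5% → £4.09
Board game £24.28: toys and games → 6% → £1.46
Dining chair £61.69: household furniture → 7.75% → £4.78
Total tax = £1.64 + £34.15 + £3.92 + £11.66 + £4.09 + £1.46 + £4.78 = £61.70

£61.70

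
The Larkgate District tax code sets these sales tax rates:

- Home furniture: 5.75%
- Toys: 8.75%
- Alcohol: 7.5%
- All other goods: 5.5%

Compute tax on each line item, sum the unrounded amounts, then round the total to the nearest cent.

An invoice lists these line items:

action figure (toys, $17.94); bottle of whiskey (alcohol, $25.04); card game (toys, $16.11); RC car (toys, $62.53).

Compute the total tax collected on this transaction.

$10.33

Action figure $17.94: toys → 8.75% → $1.56975
Bottle of whiskey $25.04: alcohol → 7.5% → $1.878
Card game $16.11: toys → 8.75% → $1.409625
RC car $62.53: toys → 8.75% → $5.471375
Unrounded tax sum = $10.32875 → $10.33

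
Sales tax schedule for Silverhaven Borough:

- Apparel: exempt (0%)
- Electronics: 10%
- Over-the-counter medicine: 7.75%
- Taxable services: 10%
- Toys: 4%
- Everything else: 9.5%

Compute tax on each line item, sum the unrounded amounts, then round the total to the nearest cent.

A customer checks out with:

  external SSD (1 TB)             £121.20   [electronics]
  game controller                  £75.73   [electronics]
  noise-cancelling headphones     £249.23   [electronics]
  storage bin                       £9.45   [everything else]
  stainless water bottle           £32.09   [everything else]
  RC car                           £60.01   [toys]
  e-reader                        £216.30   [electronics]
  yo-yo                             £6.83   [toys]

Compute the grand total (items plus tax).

£843.71

External SSD (1 TB) £121.20: electronics → 10% → £12.12
Game controller £75.73: electronics → 10% → £7.573
Noise-cancelling headphones £249.23: electronics → 10% → £24.923
Storage bin £9.45: everything else → 9.5% → £0.89775
Stainless water bottle £32.09: everything else → 9.5% → £3.04855
RC car £60.01: toys → 4% → £2.4004
E-reader £216.30: electronics → 10% → £21.63
Yo-yo £6.83: toys → 4% → £0.2732
Subtotal = £770.84; unrounded tax = £72.8659 → £72.87; total due = £843.71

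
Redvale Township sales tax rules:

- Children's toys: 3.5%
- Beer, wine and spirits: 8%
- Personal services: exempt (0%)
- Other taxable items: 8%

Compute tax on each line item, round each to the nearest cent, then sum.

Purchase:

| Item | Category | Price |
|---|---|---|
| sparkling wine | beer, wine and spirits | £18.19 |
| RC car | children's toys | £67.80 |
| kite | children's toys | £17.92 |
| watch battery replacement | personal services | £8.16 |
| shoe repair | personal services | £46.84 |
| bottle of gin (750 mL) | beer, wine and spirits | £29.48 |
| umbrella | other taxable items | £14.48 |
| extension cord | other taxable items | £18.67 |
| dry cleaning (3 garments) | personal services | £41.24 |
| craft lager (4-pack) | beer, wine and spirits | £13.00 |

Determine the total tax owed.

£10.51

Sparkling wine £18.19: beer, wine and spirits → 8% → £1.46
RC car £67.80: children's toys → 3.5% → £2.37
Kite £17.92: children's toys → 3.5% → £0.63
Watch battery replacement £8.16: personal services → 0% → £0.00
Shoe repair £46.84: personal services → 0% → £0.00
Bottle of gin (750 mL) £29.48: beer, wine and spirits → 8% → £2.36
Umbrella £14.48: other taxable items → 8% → £1.16
Extension cord £18.67: other taxable items → 8% → £1.49
Dry cleaning (3 garments) £41.24: personal services → 0% → £0.00
Craft lager (4-pack) £13.00: beer, wine and spirits → 8% → £1.04
Total tax = £1.46 + £2.37 + £0.63 + £2.36 + £1.16 + £1.49 + £1.04 = £10.51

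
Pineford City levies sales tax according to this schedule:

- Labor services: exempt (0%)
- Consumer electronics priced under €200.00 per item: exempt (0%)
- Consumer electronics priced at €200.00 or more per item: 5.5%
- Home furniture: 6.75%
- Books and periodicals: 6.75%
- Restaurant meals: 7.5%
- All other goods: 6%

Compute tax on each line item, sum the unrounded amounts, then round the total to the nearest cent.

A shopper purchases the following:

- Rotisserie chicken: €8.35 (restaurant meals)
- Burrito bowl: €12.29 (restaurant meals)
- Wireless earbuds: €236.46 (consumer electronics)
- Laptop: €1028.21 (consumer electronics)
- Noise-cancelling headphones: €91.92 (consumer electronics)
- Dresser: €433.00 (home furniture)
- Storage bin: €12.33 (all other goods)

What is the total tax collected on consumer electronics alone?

€69.56

Wireless earbuds €236.46: consumer electronics, €200.00 or more → 5.5% → €13.0053
Laptop €1028.21: consumer electronics, €200.00 or more → 5.5% → €56.55155
Noise-cancelling headphones €91.92: consumer electronics, under €200.00 → 0% → €0.00
Tax on consumer electronics: unrounded sum = €69.55685 → €69.56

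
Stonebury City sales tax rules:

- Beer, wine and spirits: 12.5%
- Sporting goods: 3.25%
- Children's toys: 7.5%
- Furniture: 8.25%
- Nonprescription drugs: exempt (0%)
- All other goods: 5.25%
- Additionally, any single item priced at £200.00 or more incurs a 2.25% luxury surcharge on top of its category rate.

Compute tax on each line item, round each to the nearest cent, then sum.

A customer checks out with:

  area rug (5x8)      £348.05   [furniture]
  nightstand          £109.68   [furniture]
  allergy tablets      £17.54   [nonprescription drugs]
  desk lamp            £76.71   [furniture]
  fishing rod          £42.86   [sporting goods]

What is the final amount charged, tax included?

Area rug (5x8) £348.05: furniture → 8.25% + 2.25% surcharge = 10.5% → £36.55
Nightstand £109.68: furniture → 8.25% → £9.05
Allergy tablets £17.54: nonprescription drugs → 0% → £0.00
Desk lamp £76.71: furniture → 8.25% → £6.33
Fishing rod £42.86: sporting goods → 3.25% → £1.39
Subtotal = £594.84; tax = £53.32; total due = £648.16

£648.16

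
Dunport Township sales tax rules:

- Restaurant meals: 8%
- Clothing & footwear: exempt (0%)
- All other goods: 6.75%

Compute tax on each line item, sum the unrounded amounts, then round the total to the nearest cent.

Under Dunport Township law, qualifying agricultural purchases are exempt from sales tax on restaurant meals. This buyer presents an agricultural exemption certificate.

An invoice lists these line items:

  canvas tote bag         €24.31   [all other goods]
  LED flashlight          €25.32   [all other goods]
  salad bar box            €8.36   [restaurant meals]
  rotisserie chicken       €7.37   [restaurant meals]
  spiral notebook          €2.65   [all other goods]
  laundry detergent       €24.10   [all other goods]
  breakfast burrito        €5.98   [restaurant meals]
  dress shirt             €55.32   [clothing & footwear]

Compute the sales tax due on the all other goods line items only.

€5.16

Canvas tote bag €24.31: all other goods → 6.75% → €1.640925
LED flashlight €25.32: all other goods → 6.75% → €1.7091
Spiral notebook €2.65: all other goods → 6.75% → €0.178875
Laundry detergent €24.10: all other goods → 6.75% → €1.62675
Tax on all other goods: unrounded sum = €5.15565 → €5.16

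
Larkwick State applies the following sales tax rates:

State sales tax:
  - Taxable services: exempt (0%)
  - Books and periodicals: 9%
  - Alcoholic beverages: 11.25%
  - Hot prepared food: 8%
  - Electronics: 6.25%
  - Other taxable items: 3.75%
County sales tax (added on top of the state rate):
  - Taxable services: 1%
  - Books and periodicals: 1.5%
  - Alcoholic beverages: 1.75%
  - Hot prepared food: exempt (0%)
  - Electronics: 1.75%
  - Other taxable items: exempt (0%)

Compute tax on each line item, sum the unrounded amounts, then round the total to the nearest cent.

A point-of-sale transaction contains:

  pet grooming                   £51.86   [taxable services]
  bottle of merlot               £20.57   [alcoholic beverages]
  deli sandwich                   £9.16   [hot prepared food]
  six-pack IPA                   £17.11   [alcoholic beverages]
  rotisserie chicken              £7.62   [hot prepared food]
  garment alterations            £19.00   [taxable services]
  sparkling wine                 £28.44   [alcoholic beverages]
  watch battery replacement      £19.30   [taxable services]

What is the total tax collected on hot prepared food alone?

£1.34

Deli sandwich £9.16: hot prepared food → 8% + 0% county = 8% → £0.7328
Rotisserie chicken £7.62: hot prepared food → 8% + 0% county = 8% → £0.6096
Tax on hot prepared food: unrounded sum = £1.3424 → £1.34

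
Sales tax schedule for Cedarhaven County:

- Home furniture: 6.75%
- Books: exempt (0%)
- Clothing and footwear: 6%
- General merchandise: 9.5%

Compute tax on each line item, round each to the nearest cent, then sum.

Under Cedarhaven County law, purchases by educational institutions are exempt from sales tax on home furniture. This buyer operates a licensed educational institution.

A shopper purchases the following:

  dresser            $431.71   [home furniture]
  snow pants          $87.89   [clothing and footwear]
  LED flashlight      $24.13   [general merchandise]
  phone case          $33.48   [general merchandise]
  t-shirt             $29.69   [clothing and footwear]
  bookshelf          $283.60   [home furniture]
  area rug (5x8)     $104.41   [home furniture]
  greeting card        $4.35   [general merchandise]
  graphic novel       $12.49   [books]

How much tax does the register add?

Dresser $431.71: home furniture, buyer-exempt → 0% → $0.00
Snow pants $87.89: clothing and footwear → 6% → $5.27
LED flashlight $24.13: general merchandise → 9.5% → $2.29
Phone case $33.48: general merchandise → 9.5% → $3.18
T-shirt $29.69: clothing and footwear → 6% → $1.78
Bookshelf $283.60: home furniture, buyer-exempt → 0% → $0.00
Area rug (5x8) $104.41: home furniture, buyer-exempt → 0% → $0.00
Greeting card $4.35: general merchandise → 9.5% → $0.41
Graphic novel $12.49: books → 0% → $0.00
Total tax = $5.27 + $2.29 + $3.18 + $1.78 + $0.41 = $12.93

$12.93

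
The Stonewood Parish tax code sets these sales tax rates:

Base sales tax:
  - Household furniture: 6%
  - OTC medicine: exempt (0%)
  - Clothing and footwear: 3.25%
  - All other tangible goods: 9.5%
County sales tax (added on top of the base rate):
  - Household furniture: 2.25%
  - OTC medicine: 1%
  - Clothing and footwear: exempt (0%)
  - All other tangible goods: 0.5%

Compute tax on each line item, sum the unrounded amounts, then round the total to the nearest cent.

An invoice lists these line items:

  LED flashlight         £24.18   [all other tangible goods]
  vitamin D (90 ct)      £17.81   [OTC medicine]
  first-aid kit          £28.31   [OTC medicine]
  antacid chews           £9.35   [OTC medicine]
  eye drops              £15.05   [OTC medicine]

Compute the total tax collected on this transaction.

LED flashlight £24.18: all other tangible goods → 9.5% + 0.5% county = 10% → £2.418
Vitamin D (90 ct) £17.81: OTC medicine → 0% + 1% county = 1% → £0.1781
First-aid kit £28.31: OTC medicine → 0% + 1% county = 1% → £0.2831
Antacid chews £9.35: OTC medicine → 0% + 1% county = 1% → £0.0935
Eye drops £15.05: OTC medicine → 0% + 1% county = 1% → £0.1505
Unrounded tax sum = £3.1232 → £3.12

£3.12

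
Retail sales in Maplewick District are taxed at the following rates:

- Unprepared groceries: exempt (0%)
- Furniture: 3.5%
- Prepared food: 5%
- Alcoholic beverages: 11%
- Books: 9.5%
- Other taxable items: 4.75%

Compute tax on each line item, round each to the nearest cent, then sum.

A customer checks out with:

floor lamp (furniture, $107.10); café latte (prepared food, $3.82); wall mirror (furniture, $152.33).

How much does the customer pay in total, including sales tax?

$272.52

Floor lamp $107.10: furniture → 3.5% → $3.75
Café latte $3.82: prepared food → 5% → $0.19
Wall mirror $152.33: furniture → 3.5% → $5.33
Subtotal = $263.25; tax = $9.27; total due = $272.52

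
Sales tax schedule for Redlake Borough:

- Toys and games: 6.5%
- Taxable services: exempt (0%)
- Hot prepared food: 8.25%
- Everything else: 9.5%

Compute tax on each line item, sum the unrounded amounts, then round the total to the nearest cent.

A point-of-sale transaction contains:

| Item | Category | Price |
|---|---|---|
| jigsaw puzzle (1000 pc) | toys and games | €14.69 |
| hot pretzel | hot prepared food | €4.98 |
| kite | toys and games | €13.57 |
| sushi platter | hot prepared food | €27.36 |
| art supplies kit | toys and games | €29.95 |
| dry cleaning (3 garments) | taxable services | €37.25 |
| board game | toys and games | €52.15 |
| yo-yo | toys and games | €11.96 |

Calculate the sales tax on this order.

Jigsaw puzzle (1000 pc) €14.69: toys and games → 6.5% → €0.95485
Hot pretzel €4.98: hot prepared food → 8.25% → €0.41085
Kite €13.57: toys and games → 6.5% → €0.88205
Sushi platter €27.36: hot prepared food → 8.25% → €2.2572
Art supplies kit €29.95: toys and games → 6.5% → €1.94675
Dry cleaning (3 garments) €37.25: taxable services → 0% → €0.00
Board game €52.15: toys and games → 6.5% → €3.38975
Yo-yo €11.96: toys and games → 6.5% → €0.7774
Unrounded tax sum = €10.61885 → €10.62

€10.62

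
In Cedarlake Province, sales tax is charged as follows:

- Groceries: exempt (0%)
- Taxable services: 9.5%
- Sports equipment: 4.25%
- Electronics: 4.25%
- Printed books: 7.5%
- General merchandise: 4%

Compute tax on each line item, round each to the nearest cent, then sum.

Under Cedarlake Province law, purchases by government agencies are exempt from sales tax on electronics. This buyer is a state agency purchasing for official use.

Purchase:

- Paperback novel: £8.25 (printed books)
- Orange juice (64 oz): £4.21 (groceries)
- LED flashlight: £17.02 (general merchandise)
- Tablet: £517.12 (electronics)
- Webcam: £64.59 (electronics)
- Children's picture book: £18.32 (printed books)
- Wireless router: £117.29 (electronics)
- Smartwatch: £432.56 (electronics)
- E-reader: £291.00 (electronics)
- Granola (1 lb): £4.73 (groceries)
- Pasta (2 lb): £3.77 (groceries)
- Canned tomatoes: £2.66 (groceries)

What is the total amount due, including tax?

Paperback novel £8.25: printed books → 7.5% → £0.62
Orange juice (64 oz) £4.21: groceries → 0% → £0.00
LED flashlight £17.02: general merchandise → 4% → £0.68
Tablet £517.12: electronics, buyer-exempt → 0% → £0.00
Webcam £64.59: electronics, buyer-exempt → 0% → £0.00
Children's picture book £18.32: printed books → 7.5% → £1.37
Wireless router £117.29: electronics, buyer-exempt → 0% → £0.00
Smartwatch £432.56: electronics, buyer-exempt → 0% → £0.00
E-reader £291.00: electronics, buyer-exempt → 0% → £0.00
Granola (1 lb) £4.73: groceries → 0% → £0.00
Pasta (2 lb) £3.77: groceries → 0% → £0.00
Canned tomatoes £2.66: groceries → 0% → £0.00
Subtotal = £1481.52; tax = £2.67; total due = £1484.19

£1484.19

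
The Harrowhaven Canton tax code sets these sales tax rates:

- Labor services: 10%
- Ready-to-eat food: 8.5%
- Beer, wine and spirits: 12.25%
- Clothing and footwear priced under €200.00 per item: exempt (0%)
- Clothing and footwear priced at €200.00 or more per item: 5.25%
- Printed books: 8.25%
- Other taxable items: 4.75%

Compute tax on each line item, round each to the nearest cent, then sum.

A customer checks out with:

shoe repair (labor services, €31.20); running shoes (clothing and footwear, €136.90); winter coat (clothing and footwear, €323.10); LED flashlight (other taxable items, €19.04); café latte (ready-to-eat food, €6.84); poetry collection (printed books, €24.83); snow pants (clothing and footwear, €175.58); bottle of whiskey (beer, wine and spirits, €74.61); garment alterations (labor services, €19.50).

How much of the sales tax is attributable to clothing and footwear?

Running shoes €136.90: clothing and footwear, under €200.00 → 0% → €0.00
Winter coat €323.10: clothing and footwear, €200.00 or more → 5.25% → €16.96
Snow pants €175.58: clothing and footwear, under €200.00 → 0% → €0.00
Tax on clothing and footwear = €0.00 + €16.96 + €0.00 = €16.96

€16.96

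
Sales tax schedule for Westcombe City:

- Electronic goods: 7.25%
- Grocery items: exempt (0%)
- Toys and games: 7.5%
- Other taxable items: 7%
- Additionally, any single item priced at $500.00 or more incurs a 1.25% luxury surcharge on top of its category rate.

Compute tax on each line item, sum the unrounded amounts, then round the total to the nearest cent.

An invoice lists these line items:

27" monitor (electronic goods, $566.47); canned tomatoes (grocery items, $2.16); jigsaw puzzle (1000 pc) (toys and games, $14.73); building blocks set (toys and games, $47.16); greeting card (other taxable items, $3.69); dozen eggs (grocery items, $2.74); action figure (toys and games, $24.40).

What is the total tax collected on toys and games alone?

$6.47

Jigsaw puzzle (1000 pc) $14.73: toys and games → 7.5% → $1.10475
Building blocks set $47.16: toys and games → 7.5% → $3.537
Action figure $24.40: toys and games → 7.5% → $1.83
Tax on toys and games: unrounded sum = $6.47175 → $6.47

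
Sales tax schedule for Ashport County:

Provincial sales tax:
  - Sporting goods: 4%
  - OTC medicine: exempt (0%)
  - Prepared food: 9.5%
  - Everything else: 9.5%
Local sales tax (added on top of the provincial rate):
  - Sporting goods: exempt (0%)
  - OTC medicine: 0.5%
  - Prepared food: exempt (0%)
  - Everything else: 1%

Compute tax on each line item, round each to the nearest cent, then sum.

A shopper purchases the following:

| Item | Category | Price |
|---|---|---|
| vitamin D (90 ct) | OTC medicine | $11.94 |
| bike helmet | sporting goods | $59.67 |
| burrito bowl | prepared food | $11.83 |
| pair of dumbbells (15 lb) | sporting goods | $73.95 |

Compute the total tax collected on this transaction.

Vitamin D (90 ct) $11.94: OTC medicine → 0% + 0.5% local = 0.5% → $0.06
Bike helmet $59.67: sporting goods → 4% + 0% local = 4% → $2.39
Burrito bowl $11.83: prepared food → 9.5% + 0% local = 9.5% → $1.12
Pair of dumbbells (15 lb) $73.95: sporting goods → 4% + 0% local = 4% → $2.96
Total tax = $0.06 + $2.39 + $1.12 + $2.96 = $6.53

$6.53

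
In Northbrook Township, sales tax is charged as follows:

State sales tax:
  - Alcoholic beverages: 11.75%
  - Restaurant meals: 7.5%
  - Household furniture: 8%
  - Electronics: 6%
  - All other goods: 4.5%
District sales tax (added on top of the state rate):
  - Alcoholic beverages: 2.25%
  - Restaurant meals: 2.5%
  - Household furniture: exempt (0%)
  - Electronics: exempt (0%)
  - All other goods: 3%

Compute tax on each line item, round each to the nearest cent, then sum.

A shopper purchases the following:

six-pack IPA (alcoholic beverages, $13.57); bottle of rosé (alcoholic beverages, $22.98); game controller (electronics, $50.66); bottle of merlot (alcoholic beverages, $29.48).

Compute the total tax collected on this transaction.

Six-pack IPA $13.57: alcoholic beverages → 11.75% + 2.25% district = 14% → $1.90
Bottle of rosé $22.98: alcoholic beverages → 11.75% + 2.25% district = 14% → $3.22
Game controller $50.66: electronics → 6% + 0% district = 6% → $3.04
Bottle of merlot $29.48: alcoholic beverages → 11.75% + 2.25% district = 14% → $4.13
Total tax = $1.90 + $3.22 + $3.04 + $4.13 = $12.29

$12.29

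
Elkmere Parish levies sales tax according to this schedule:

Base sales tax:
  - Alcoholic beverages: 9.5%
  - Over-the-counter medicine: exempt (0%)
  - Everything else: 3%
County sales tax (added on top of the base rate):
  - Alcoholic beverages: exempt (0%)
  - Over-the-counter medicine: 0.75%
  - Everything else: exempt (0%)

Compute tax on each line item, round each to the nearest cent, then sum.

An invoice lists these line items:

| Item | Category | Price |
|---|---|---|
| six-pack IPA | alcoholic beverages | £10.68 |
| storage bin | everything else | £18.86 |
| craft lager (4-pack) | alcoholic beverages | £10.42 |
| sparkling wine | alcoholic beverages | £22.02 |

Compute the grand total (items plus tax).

Six-pack IPA £10.68: alcoholic beverages → 9.5% + 0% county = 9.5% → £1.01
Storage bin £18.86: everything else → 3% + 0% county = 3% → £0.57
Craft lager (4-pack) £10.42: alcoholic beverages → 9.5% + 0% county = 9.5% → £0.99
Sparkling wine £22.02: alcoholic beverages → 9.5% + 0% county = 9.5% → £2.09
Subtotal = £61.98; tax = £4.66; total due = £66.64

£66.64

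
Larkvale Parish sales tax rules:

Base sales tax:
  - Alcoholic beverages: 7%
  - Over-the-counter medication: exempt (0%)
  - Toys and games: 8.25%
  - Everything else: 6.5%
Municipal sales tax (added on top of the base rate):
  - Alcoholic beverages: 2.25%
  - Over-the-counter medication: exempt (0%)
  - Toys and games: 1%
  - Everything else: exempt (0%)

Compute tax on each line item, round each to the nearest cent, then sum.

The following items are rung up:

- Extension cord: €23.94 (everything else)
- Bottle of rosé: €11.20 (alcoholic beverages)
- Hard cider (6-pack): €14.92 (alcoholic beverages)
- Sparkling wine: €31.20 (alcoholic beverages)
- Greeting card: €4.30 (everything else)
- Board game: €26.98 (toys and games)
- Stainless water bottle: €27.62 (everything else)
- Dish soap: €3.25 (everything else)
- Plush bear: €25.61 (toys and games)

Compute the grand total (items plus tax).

Extension cord €23.94: everything else → 6.5% + 0% municipal = 6.5% → €1.56
Bottle of rosé €11.20: alcoholic beverages → 7% + 2.25% municipal = 9.25% → €1.04
Hard cider (6-pack) €14.92: alcoholic beverages → 7% + 2.25% municipal = 9.25% → €1.38
Sparkling wine €31.20: alcoholic beverages → 7% + 2.25% municipal = 9.25% → €2.89
Greeting card €4.30: everything else → 6.5% + 0% municipal = 6.5% → €0.28
Board game €26.98: toys and games → 8.25% + 1% municipal = 9.25% → €2.50
Stainless water bottle €27.62: everything else → 6.5% + 0% municipal = 6.5% → €1.80
Dish soap €3.25: everything else → 6.5% + 0% municipal = 6.5% → €0.21
Plush bear €25.61: toys and games → 8.25% + 1% municipal = 9.25% → €2.37
Subtotal = €169.02; tax = €14.03; total due = €183.05

€183.05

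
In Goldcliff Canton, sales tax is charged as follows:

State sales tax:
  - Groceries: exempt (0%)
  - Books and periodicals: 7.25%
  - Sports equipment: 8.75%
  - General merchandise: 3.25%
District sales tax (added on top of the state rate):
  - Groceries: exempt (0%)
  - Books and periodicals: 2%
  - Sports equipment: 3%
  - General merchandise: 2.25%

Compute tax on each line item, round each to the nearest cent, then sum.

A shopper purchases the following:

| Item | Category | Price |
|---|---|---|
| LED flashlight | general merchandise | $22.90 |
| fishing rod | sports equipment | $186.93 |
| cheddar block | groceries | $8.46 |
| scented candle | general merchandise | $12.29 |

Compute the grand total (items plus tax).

$254.48

LED flashlight $22.90: general merchandise → 3.25% + 2.25% district = 5.5% → $1.26
Fishing rod $186.93: sports equipment → 8.75% + 3% district = 11.75% → $21.96
Cheddar block $8.46: groceries → 0% + 0% district = 0% → $0.00
Scented candle $12.29: general merchandise → 3.25% + 2.25% district = 5.5% → $0.68
Subtotal = $230.58; tax = $23.90; total due = $254.48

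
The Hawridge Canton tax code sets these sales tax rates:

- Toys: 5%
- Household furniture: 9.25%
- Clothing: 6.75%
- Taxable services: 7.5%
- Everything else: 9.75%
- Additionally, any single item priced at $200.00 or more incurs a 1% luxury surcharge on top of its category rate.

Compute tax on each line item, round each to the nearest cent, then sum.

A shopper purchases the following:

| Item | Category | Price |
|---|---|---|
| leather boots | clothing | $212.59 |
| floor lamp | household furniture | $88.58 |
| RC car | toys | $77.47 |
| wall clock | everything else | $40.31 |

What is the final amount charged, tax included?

$451.42

Leather boots $212.59: clothing → 6.75% + 1% surcharge = 7.75% → $16.48
Floor lamp $88.58: household furniture → 9.25% → $8.19
RC car $77.47: toys → 5% → $3.87
Wall clock $40.31: everything else → 9.75% → $3.93
Subtotal = $418.95; tax = $32.47; total due = $451.42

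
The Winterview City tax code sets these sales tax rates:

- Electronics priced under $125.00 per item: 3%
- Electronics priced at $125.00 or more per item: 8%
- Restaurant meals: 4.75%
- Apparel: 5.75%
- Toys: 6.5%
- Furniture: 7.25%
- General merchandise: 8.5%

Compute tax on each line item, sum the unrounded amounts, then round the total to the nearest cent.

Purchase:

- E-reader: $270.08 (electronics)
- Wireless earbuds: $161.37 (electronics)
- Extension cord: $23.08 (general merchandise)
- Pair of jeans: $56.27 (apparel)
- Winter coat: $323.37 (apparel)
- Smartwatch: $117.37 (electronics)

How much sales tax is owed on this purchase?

E-reader $270.08: electronics, $125.00 or more → 8% → $21.6064
Wireless earbuds $161.37: electronics, $125.00 or more → 8% → $12.9096
Extension cord $23.08: general merchandise → 8.5% → $1.9618
Pair of jeans $56.27: apparel → 5.75% → $3.235525
Winter coat $323.37: apparel → 5.75% → $18.593775
Smartwatch $117.37: electronics, under $125.00 → 3% → $3.5211
Unrounded tax sum = $61.8282 → $61.83

$61.83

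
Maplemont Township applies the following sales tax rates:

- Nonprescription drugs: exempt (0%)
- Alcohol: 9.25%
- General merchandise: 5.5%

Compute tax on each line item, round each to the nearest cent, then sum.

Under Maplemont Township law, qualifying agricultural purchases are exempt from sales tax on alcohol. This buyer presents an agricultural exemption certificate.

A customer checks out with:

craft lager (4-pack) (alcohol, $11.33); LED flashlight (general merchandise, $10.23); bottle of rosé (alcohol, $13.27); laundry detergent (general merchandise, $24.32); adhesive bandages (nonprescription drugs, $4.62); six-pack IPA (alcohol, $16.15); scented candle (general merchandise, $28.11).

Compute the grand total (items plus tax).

Craft lager (4-pack) $11.33: alcohol, buyer-exempt → 0% → $0.00
LED flashlight $10.23: general merchandise → 5.5% → $0.56
Bottle of rosé $13.27: alcohol, buyer-exempt → 0% → $0.00
Laundry detergent $24.32: general merchandise → 5.5% → $1.34
Adhesive bandages $4.62: nonprescription drugs → 0% → $0.00
Six-pack IPA $16.15: alcohol, buyer-exempt → 0% → $0.00
Scented candle $28.11: general merchandise → 5.5% → $1.55
Subtotal = $108.03; tax = $3.45; total due = $111.48

$111.48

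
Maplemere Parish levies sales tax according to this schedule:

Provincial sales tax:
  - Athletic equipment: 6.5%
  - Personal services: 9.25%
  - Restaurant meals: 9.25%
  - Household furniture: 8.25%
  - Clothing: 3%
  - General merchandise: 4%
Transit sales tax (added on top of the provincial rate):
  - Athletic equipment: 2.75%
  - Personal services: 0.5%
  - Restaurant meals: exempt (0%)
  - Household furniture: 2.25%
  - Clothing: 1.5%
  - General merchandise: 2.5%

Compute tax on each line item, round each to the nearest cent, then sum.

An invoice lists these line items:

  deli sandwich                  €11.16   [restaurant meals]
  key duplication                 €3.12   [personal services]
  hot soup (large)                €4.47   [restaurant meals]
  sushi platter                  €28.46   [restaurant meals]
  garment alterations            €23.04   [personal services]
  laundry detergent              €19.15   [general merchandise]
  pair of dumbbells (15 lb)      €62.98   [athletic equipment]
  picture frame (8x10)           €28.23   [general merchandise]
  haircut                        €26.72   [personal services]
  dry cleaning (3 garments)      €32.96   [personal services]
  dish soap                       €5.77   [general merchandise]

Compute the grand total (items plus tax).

Deli sandwich €11.16: restaurant meals → 9.25% + 0% transit = 9.25% → €1.03
Key duplication €3.12: personal services → 9.25% + 0.5% transit = 9.75% → €0.30
Hot soup (large) €4.47: restaurant meals → 9.25% + 0% transit = 9.25% → €0.41
Sushi platter €28.46: restaurant meals → 9.25% + 0% transit = 9.25% → €2.63
Garment alterations €23.04: personal services → 9.25% + 0.5% transit = 9.75% → €2.25
Laundry detergent €19.15: general merchandise → 4% + 2.5% transit = 6.5% → €1.24
Pair of dumbbells (15 lb) €62.98: athletic equipment → 6.5% + 2.75% transit = 9.25% → €5.83
Picture frame (8x10) €28.23: general merchandise → 4% + 2.5% transit = 6.5% → €1.83
Haircut €26.72: personal services → 9.25% + 0.5% transit = 9.75% → €2.61
Dry cleaning (3 garments) €32.96: personal services → 9.25% + 0.5% transit = 9.75% → €3.21
Dish soap €5.77: general merchandise → 4% + 2.5% transit = 6.5% → €0.38
Subtotal = €246.06; tax = €21.72; total due = €267.78

€267.78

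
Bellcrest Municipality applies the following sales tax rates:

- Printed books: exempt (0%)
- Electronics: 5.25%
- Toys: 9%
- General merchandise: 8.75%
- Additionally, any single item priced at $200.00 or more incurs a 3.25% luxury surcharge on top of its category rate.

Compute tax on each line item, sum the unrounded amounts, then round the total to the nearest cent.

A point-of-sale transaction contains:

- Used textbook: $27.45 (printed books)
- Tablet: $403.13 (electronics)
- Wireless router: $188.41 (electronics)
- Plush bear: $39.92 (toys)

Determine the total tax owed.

Used textbook $27.45: printed books → 0% → $0.00
Tablet $403.13: electronics → 5.25% + 3.25% surcharge = 8.5% → $34.26605
Wireless router $188.41: electronics → 5.25% → $9.891525
Plush bear $39.92: toys → 9% → $3.5928
Unrounded tax sum = $47.750375 → $47.75

$47.75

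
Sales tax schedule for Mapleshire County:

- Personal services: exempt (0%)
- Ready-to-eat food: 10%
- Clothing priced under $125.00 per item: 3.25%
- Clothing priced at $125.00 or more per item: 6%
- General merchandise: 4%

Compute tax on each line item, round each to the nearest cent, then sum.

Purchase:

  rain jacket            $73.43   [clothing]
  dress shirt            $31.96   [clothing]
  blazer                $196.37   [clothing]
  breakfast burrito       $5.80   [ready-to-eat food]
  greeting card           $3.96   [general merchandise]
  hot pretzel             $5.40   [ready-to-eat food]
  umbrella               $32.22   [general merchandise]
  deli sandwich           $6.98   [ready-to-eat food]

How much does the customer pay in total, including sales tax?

$374.60

Rain jacket $73.43: clothing, under $125.00 → 3.25% → $2.39
Dress shirt $31.96: clothing, under $125.00 → 3.25% → $1.04
Blazer $196.37: clothing, $125.00 or more → 6% → $11.78
Breakfast burrito $5.80: ready-to-eat food → 10% → $0.58
Greeting card $3.96: general merchandise → 4% → $0.16
Hot pretzel $5.40: ready-to-eat food → 10% → $0.54
Umbrella $32.22: general merchandise → 4% → $1.29
Deli sandwich $6.98: ready-to-eat food → 10% → $0.70
Subtotal = $356.12; tax = $18.48; total due = $374.60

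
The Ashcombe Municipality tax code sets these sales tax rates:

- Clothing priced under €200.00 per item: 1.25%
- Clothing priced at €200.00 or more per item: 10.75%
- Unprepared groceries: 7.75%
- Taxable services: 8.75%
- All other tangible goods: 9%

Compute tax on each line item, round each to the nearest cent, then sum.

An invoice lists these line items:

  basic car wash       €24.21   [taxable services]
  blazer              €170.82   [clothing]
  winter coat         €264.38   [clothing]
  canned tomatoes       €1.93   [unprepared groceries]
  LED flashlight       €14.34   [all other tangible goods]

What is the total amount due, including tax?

€509.80

Basic car wash €24.21: taxable services → 8.75% → €2.12
Blazer €170.82: clothing, under €200.00 → 1.25% → €2.14
Winter coat €264.38: clothing, €200.00 or more → 10.75% → €28.42
Canned tomatoes €1.93: unprepared groceries → 7.75% → €0.15
LED flashlight €14.34: all other tangible goods → 9% → €1.29
Subtotal = €475.68; tax = €34.12; total due = €509.80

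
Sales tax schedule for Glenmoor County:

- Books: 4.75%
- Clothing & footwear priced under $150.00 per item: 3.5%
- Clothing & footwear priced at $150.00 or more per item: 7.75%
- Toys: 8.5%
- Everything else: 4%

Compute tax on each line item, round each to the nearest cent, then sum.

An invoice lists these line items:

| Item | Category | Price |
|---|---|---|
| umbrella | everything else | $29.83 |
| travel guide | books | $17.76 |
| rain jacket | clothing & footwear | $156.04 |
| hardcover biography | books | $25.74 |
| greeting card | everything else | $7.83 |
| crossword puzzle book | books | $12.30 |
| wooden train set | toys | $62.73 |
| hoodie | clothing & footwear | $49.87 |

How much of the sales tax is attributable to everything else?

Umbrella $29.83: everything else → 4% → $1.19
Greeting card $7.83: everything else → 4% → $0.31
Tax on everything else = $1.19 + $0.31 = $1.50

$1.50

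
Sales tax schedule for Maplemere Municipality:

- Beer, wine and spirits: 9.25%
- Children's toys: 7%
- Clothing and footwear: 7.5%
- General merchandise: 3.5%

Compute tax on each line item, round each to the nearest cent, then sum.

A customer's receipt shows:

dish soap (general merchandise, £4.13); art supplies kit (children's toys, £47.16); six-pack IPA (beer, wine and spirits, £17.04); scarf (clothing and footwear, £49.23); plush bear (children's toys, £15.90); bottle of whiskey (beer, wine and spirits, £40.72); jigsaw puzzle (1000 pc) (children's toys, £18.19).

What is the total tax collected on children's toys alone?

Art supplies kit £47.16: children's toys → 7% → £3.30
Plush bear £15.90: children's toys → 7% → £1.11
Jigsaw puzzle (1000 pc) £18.19: children's toys → 7% → £1.27
Tax on children's toys = £3.30 + £1.11 + £1.27 = £5.68

£5.68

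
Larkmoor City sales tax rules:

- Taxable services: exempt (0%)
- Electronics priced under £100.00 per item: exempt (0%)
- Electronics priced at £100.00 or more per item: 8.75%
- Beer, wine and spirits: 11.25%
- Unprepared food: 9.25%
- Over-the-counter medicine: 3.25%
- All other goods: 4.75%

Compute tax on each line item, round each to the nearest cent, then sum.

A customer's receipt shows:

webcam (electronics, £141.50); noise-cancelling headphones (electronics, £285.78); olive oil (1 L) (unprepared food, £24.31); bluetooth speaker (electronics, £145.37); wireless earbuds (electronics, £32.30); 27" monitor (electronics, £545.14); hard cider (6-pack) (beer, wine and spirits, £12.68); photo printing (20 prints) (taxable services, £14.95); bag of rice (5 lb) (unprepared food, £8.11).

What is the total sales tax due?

Webcam £141.50: electronics, £100.00 or more → 8.75% → £12.38
Noise-cancelling headphones £285.78: electronics, £100.00 or more → 8.75% → £25.01
Olive oil (1 L) £24.31: unprepared food → 9.25% → £2.25
Bluetooth speaker £145.37: electronics, £100.00 or more → 8.75% → £12.72
Wireless earbuds £32.30: electronics, under £100.00 → 0% → £0.00
27" monitor £545.14: electronics, £100.00 or more → 8.75% → £47.70
Hard cider (6-pack) £12.68: beer, wine and spirits → 11.25% → £1.43
Photo printing (20 prints) £14.95: taxable services → 0% → £0.00
Bag of rice (5 lb) £8.11: unprepared food → 9.25% → £0.75
Total tax = £12.38 + £25.01 + £2.25 + £12.72 + £47.70 + £1.43 + £0.75 = £102.24

£102.24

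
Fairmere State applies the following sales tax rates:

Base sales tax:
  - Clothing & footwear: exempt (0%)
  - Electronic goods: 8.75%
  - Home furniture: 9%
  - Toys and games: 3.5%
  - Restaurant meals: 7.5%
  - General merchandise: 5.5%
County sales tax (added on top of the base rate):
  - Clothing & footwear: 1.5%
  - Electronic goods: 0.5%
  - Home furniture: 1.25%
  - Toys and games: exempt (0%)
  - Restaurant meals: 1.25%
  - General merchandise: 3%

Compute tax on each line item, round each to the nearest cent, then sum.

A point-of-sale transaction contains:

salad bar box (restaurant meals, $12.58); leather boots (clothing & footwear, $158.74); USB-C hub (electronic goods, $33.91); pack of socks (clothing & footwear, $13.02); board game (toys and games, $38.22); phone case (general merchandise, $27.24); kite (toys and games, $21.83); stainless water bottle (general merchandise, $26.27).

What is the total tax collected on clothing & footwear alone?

$2.58

Leather boots $158.74: clothing & footwear → 0% + 1.5% county = 1.5% → $2.38
Pack of socks $13.02: clothing & footwear → 0% + 1.5% county = 1.5% → $0.20
Tax on clothing & footwear = $2.38 + $0.20 = $2.58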